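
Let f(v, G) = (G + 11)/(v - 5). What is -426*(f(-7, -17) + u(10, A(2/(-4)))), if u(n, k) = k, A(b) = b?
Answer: 0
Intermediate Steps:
f(v, G) = (11 + G)/(-5 + v)
-426*(f(-7, -17) + u(10, A(2/(-4)))) = -426*((11 - 17)/(-5 - 7) + 2/(-4)) = -426*(-6/(-12) + 2*(-¼)) = -426*(-1/12*(-6) - ½) = -426*(½ - ½) = -426*0 = 0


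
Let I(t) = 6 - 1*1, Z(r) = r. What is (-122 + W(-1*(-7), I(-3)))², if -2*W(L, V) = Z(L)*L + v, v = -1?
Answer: 21316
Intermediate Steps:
I(t) = 5 (I(t) = 6 - 1 = 5)
W(L, V) = ½ - L²/2 (W(L, V) = -(L*L - 1)/2 = -(L² - 1)/2 = -(-1 + L²)/2 = ½ - L²/2)
(-122 + W(-1*(-7), I(-3)))² = (-122 + (½ - (-1*(-7))²/2))² = (-122 + (½ - ½*7²))² = (-122 + (½ - ½*49))² = (-122 + (½ - 49/2))² = (-122 - 24)² = (-146)² = 21316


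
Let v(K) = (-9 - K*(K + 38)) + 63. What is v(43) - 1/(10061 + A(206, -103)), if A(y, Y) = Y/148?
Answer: -5105523973/1488925 ≈ -3429.0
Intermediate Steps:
A(y, Y) = Y/148 (A(y, Y) = Y*(1/148) = Y/148)
v(K) = 54 - K*(38 + K) (v(K) = (-9 - K*(38 + K)) + 63 = 54 - K*(38 + K))
v(43) - 1/(10061 + A(206, -103)) = (54 - 1*43² - 38*43) - 1/(10061 + (1/148)*(-103)) = (54 - 1*1849 - 1634) - 1/(10061 - 103/148) = (54 - 1849 - 1634) - 1/1488925/148 = -3429 - 1*148/1488925 = -3429 - 148/1488925 = -5105523973/1488925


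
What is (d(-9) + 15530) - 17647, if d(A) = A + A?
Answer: -2135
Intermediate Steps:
d(A) = 2*A
(d(-9) + 15530) - 17647 = (2*(-9) + 15530) - 17647 = (-18 + 15530) - 17647 = 15512 - 17647 = -2135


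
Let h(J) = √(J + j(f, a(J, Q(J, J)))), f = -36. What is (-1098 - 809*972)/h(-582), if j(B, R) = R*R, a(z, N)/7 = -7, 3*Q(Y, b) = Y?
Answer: -787446*√1819/1819 ≈ -18463.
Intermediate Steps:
Q(Y, b) = Y/3
a(z, N) = -49 (a(z, N) = 7*(-7) = -49)
j(B, R) = R²
h(J) = √(2401 + J) (h(J) = √(J + (-49)²) = √(J + 2401) = √(2401 + J))
(-1098 - 809*972)/h(-582) = (-1098 - 809*972)/(√(2401 - 582)) = (-1098 - 786348)/(√1819) = -787446*√1819/1819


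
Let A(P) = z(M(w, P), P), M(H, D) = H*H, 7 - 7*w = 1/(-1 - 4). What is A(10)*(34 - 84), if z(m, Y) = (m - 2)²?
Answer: -2663432/60025 ≈ -44.372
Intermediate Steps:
w = 36/35 (w = 1 - 1/(7*(-1 - 4)) = 1 - ⅐/(-5) = 1 - ⅐*(-⅕) = 1 + 1/35 = 36/35 ≈ 1.0286)
M(H, D) = H²
z(m, Y) = (-2 + m)²
A(P) = 1331716/1500625 (A(P) = (-2 + (36/35)²)² = (-2 + 1296/1225)² = (-1154/1225)² = 1331716/1500625)
A(10)*(34 - 84) = 1331716*(34 - 84)/1500625 = (1331716/1500625)*(-50) = -2663432/60025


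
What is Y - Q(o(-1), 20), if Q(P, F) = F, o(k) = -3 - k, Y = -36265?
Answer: -36285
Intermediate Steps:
Y - Q(o(-1), 20) = -36265 - 1*20 = -36265 - 20 = -36285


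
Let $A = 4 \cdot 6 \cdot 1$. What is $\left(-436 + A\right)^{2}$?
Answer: $169744$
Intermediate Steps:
$A = 24$ ($A = 24 \cdot 1 = 24$)
$\left(-436 + A\right)^{2} = \left(-436 + 24\right)^{2} = \left(-412\right)^{2} = 169744$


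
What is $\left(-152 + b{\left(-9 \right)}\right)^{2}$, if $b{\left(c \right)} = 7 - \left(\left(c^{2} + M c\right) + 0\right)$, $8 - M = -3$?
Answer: $16129$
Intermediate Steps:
$M = 11$ ($M = 8 - -3 = 8 + 3 = 11$)
$b{\left(c \right)} = 7 - c^{2} - 11 c$ ($b{\left(c \right)} = 7 - \left(\left(c^{2} + 11 c\right) + 0\right) = 7 - \left(c^{2} + 11 c\right) = 7 - c^{2} - 11 c$)
$\left(-152 + b{\left(-9 \right)}\right)^{2} = \left(-152 - -25\right)^{2} = \left(-152 + \left(7 - 81 + 99\right)\right)^{2} = \left(-152 + 25\right)^{2} = \left(-127\right)^{2} = 16129$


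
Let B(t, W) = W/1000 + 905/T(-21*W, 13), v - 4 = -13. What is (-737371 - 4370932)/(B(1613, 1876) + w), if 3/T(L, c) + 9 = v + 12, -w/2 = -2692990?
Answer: -1277075750/1346042969 ≈ -0.94876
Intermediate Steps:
v = -9 (v = 4 - 13 = -9)
w = 5385980 (w = -2*(-2692990) = 5385980)
T(L, c) = -½ (T(L, c) = 3/(-9 + (-9 + 12)) = 3/(-9 + 3) = 3/(-6) = 3*(-⅙) = -½)
B(t, W) = -1810 + W/1000 (B(t, W) = W/1000 + 905/(-½) = W*(1/1000) + 905*(-2) = W/1000 - 1810 = -1810 + W/1000)
(-737371 - 4370932)/(B(1613, 1876) + w) = (-737371 - 4370932)/((-1810 + (1/1000)*1876) + 5385980) = -5108303/((-1810 + 469/250) + 5385980) = -5108303/(-452031/250 + 5385980) = -5108303/1346042969/250 = -5108303*250/1346042969 = -1277075750/1346042969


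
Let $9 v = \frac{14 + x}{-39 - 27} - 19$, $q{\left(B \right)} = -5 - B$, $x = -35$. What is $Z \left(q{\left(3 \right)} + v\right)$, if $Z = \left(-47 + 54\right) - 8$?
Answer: $\frac{665}{66} \approx 10.076$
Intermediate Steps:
$Z = -1$ ($Z = 7 - 8 = -1$)
$v = - \frac{137}{66}$ ($v = \frac{\frac{14 - 35}{-39 - 27} - 19}{9} = \frac{- \frac{21}{-66} - 19}{9} = \frac{\left(-21\right) \left(- \frac{1}{66}\right) - 19}{9} = \frac{\frac{7}{22} - 19}{9} = \frac{1}{9} \left(- \frac{411}{22}\right) = - \frac{137}{66} \approx -2.0758$)
$Z \left(q{\left(3 \right)} + v\right) = - (\left(-5 - 3\right) - \frac{137}{66}) = - (-8 - \frac{137}{66}) = \left(-1\right) \left(- \frac{665}{66}\right) = \frac{665}{66}$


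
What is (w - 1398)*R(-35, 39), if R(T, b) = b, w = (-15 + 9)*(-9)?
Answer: -52416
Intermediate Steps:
w = 54 (w = -6*(-9) = 54)
(w - 1398)*R(-35, 39) = (54 - 1398)*39 = -1344*39 = -52416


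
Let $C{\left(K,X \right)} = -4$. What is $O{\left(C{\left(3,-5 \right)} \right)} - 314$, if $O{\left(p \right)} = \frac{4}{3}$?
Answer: $- \frac{938}{3} \approx -312.67$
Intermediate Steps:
$O{\left(p \right)} = \frac{4}{3}$ ($O{\left(p \right)} = 4 \cdot \frac{1}{3} = \frac{4}{3}$)
$O{\left(C{\left(3,-5 \right)} \right)} - 314 = \frac{4}{3} - 314 = - \frac{938}{3}$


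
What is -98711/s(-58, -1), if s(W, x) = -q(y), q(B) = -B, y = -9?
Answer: 98711/9 ≈ 10968.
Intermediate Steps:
s(W, x) = -9 (s(W, x) = -(-1)*(-9) = -1*9 = -9)
-98711/s(-58, -1) = -98711/(-9) = -98711*(-⅑) = 98711/9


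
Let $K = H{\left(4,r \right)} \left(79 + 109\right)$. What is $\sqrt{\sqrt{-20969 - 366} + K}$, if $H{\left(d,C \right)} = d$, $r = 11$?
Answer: $\sqrt{752 + i \sqrt{21335}} \approx 27.55 + 2.6509 i$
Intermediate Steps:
$K = 752$ ($K = 4 \left(79 + 109\right) = 4 \cdot 188 = 752$)
$\sqrt{\sqrt{-20969 - 366} + K} = \sqrt{\sqrt{-20969 - 366} + 752} = \sqrt{\sqrt{-21335} + 752} = \sqrt{i \sqrt{21335} + 752} = \sqrt{752 + i \sqrt{21335}}$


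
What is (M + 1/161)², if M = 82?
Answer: 174319209/25921 ≈ 6725.0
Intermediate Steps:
(M + 1/161)² = (82 + 1/161)² = (13203/161)² = 174319209/25921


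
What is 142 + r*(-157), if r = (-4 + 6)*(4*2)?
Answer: -2370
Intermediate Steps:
r = 16 (r = 2*8 = 16)
142 + r*(-157) = 142 + 16*(-157) = 142 - 2512 = -2370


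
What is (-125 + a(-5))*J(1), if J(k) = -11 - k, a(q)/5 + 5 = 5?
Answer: 1500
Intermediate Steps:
a(q) = 0 (a(q) = -25 + 5*5 = -25 + 25 = 0)
(-125 + a(-5))*J(1) = (-125 + 0)*(-11 - 1*1) = -125*(-11 - 1) = -125*(-12) = 1500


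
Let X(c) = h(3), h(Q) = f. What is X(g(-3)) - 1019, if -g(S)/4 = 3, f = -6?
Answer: -1025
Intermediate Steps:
g(S) = -12 (g(S) = -4*3 = -12)
h(Q) = -6
X(c) = -6
X(g(-3)) - 1019 = -6 - 1019 = -1025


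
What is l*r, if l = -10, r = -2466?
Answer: 24660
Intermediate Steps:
l*r = -10*(-2466) = 24660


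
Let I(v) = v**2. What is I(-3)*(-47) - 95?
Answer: -518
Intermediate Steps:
I(-3)*(-47) - 95 = (-3)**2*(-47) - 95 = 9*(-47) - 95 = -423 - 95 = -518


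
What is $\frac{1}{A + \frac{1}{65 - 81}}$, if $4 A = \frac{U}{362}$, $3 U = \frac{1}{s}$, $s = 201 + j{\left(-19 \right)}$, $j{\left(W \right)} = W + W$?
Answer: $- \frac{1416144}{88507} \approx -16.0$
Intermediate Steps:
$j{\left(W \right)} = 2 W$
$s = 163$ ($s = 201 + 2 \left(-19\right) = 201 - 38 = 163$)
$U = \frac{1}{489}$ ($U = \frac{1}{3 \cdot 163} = \frac{1}{3} \cdot \frac{1}{163} = \frac{1}{489} \approx 0.002045$)
$A = \frac{1}{708072}$ ($A = \frac{\frac{1}{489} \cdot \frac{1}{362}}{4} = \frac{1}{4} \cdot \frac{1}{177018} = \frac{1}{708072} \approx 1.4123 \cdot 10^{-6}$)
$\frac{1}{A + \frac{1}{65 - 81}} = \frac{1}{\frac{1}{708072} + \frac{1}{65 - 81}} = \frac{1}{\frac{1}{708072} + \frac{1}{-16}} = \frac{1}{\frac{1}{708072} - \frac{1}{16}} = \frac{1}{- \frac{88507}{1416144}} = - \frac{1416144}{88507}$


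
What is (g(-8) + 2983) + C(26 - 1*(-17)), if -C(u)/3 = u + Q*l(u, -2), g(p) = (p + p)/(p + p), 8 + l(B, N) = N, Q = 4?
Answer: 2975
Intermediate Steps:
l(B, N) = -8 + N
g(p) = 1 (g(p) = (2*p)/((2*p)) = (2*p)*(1/(2*p)) = 1)
C(u) = 120 - 3*u (C(u) = -3*(u + 4*(-8 - 2)) = -3*(u + 4*(-10)) = -3*(u - 40) = -3*(-40 + u) = 120 - 3*u)
(g(-8) + 2983) + C(26 - 1*(-17)) = (1 + 2983) + (120 - 3*(26 - 1*(-17))) = 2984 + (120 - 3*(26 + 17)) = 2984 + (120 - 3*43) = 2984 + (120 - 129) = 2984 - 9 = 2975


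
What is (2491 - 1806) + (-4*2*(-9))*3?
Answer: 901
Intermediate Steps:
(2491 - 1806) + (-4*2*(-9))*3 = 685 - 8*(-9)*3 = 685 + 72*3 = 685 + 216 = 901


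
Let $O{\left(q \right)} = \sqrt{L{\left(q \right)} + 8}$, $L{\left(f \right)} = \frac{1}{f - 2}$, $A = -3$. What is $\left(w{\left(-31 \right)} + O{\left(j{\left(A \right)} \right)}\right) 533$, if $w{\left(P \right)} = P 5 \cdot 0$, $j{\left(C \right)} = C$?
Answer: $\frac{533 \sqrt{195}}{5} \approx 1488.6$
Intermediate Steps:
$L{\left(f \right)} = \frac{1}{-2 + f}$
$w{\left(P \right)} = 0$ ($w{\left(P \right)} = 5 P 0 = 0$)
$O{\left(q \right)} = \sqrt{8 + \frac{1}{-2 + q}}$ ($O{\left(q \right)} = \sqrt{\frac{1}{-2 + q} + 8} = \sqrt{8 + \frac{1}{-2 + q}}$)
$\left(w{\left(-31 \right)} + O{\left(j{\left(A \right)} \right)}\right) 533 = \left(0 + \sqrt{\frac{-15 + 8 \left(-3\right)}{-2 - 3}}\right) 533 = \left(0 + \sqrt{\frac{-15 - 24}{-5}}\right) 533 = \left(0 + \sqrt{\left(- \frac{1}{5}\right) \left(-39\right)}\right) 533 = \left(0 + \sqrt{\frac{39}{5}}\right) 533 = \left(0 + \frac{\sqrt{195}}{5}\right) 533 = \frac{\sqrt{195}}{5} \cdot 533 = \frac{533 \sqrt{195}}{5}$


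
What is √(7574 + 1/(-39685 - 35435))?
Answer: √2671261936905/18780 ≈ 87.029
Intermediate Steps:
√(7574 + 1/(-39685 - 35435)) = √(7574 + 1/(-75120)) = √(7574 - 1/75120) = √(568958879/75120) = √2671261936905/18780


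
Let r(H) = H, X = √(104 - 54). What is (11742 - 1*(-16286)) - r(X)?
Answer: 28028 - 5*√2 ≈ 28021.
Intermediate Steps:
X = 5*√2 (X = √50 = 5*√2 ≈ 7.0711)
(11742 - 1*(-16286)) - r(X) = (11742 - 1*(-16286)) - 5*√2 = (11742 + 16286) - 5*√2 = 28028 - 5*√2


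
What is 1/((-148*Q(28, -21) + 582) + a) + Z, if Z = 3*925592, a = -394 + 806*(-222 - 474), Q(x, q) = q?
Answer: 1548552439679/557680 ≈ 2.7768e+6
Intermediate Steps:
a = -561370 (a = -394 + 806*(-696) = -394 - 560976 = -561370)
Z = 2776776
1/((-148*Q(28, -21) + 582) + a) + Z = 1/((-148*(-21) + 582) - 561370) + 2776776 = 1/((3108 + 582) - 561370) + 2776776 = 1/(3690 - 561370) + 2776776 = 1/(-557680) + 2776776 = -1/557680 + 2776776 = 1548552439679/557680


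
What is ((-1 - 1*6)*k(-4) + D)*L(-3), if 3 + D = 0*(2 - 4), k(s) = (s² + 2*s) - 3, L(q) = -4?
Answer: 152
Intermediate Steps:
k(s) = -3 + s² + 2*s
D = -3 (D = -3 + 0*(2 - 4) = -3 + 0*(-2) = -3 + 0 = -3)
((-1 - 1*6)*k(-4) + D)*L(-3) = ((-1 - 1*6)*(-3 + (-4)² + 2*(-4)) - 3)*(-4) = ((-1 - 6)*(-3 + 16 - 8) - 3)*(-4) = (-7*5 - 3)*(-4) = (-35 - 3)*(-4) = -38*(-4) = 152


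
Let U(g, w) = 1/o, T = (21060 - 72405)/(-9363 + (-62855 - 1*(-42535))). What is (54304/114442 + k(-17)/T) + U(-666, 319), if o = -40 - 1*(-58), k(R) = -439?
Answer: -496053454423/1958674830 ≈ -253.26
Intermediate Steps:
T = 51345/29683 (T = -51345/(-9363 + (-62855 + 42535)) = -51345/(-9363 - 20320) = -51345/(-29683) = -51345*(-1/29683) = 51345/29683 ≈ 1.7298)
o = 18 (o = -40 + 58 = 18)
U(g, w) = 1/18
(54304/114442 + k(-17)/T) + U(-666, 319) = (54304/114442 - 439/51345/29683) + 1/18 = (54304*(1/114442) - 439*29683/51345) + 1/18 = (27152/57221 - 13030837/51345) + 1/18 = -744243404537/2938012245 + 1/18 = -496053454423/1958674830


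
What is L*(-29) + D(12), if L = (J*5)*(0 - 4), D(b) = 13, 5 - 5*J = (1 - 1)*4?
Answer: 593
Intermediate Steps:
J = 1 (J = 1 - (1 - 1)*4/5 = 1 - 0*4 = 1 - ⅕*0 = 1 + 0 = 1)
L = -20 (L = (1*5)*(0 - 4) = 5*(-4) = -20)
L*(-29) + D(12) = -20*(-29) + 13 = 580 + 13 = 593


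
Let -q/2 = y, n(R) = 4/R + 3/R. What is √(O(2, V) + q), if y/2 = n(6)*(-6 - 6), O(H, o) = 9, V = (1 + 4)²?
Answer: √65 ≈ 8.0623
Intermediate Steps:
V = 25 (V = 5² = 25)
n(R) = 7/R
y = -28 (y = 2*((7/6)*(-6 - 6)) = 2*((7*(⅙))*(-12)) = 2*((7/6)*(-12)) = 2*(-14) = -28)
q = 56 (q = -2*(-28) = 56)
√(O(2, V) + q) = √(9 + 56) = √65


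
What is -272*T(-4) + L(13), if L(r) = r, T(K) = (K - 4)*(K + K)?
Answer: -17395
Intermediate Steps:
T(K) = 2*K*(-4 + K) (T(K) = (-4 + K)*(2*K) = 2*K*(-4 + K))
-272*T(-4) + L(13) = -544*(-4)*(-4 - 4) + 13 = -544*(-4)*(-8) + 13 = -272*64 + 13 = -17408 + 13 = -17395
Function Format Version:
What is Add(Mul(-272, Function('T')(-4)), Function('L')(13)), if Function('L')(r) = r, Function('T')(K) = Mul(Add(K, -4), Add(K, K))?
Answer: -17395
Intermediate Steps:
Function('T')(K) = Mul(2, K, Add(-4, K)) (Function('T')(K) = Mul(Add(-4, K), Mul(2, K)) = Mul(2, K, Add(-4, K)))
Add(Mul(-272, Function('T')(-4)), Function('L')(13)) = Add(Mul(-272, Mul(2, -4, Add(-4, -4))), 13) = Add(Mul(-272, Mul(2, -4, -8)), 13) = Add(Mul(-272, 64), 13) = Add(-17408, 13) = -17395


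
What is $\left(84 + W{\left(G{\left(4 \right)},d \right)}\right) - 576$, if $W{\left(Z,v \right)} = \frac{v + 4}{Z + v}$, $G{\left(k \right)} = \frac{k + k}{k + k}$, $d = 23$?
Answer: $- \frac{3927}{8} \approx -490.88$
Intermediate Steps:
$G{\left(k \right)} = 1$ ($G{\left(k \right)} = \frac{2 k}{2 k} = 2 k \frac{1}{2 k} = 1$)
$W{\left(Z,v \right)} = \frac{4 + v}{Z + v}$
$\left(84 + W{\left(G{\left(4 \right)},d \right)}\right) - 576 = \left(84 + \frac{4 + 23}{1 + 23}\right) - 576 = \left(84 + \frac{1}{24} \cdot 27\right) - 576 = \left(84 + \frac{9}{8}\right) - 576 = \frac{681}{8} - 576 = - \frac{3927}{8}$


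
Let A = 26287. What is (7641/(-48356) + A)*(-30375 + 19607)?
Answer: -3421872621452/12089 ≈ -2.8306e+8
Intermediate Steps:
(7641/(-48356) + A)*(-30375 + 19607) = (7641/(-48356) + 26287)*(-30375 + 19607) = (7641*(-1/48356) + 26287)*(-10768) = (-7641/48356 + 26287)*(-10768) = (1271126531/48356)*(-10768) = -3421872621452/12089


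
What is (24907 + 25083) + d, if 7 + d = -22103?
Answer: 27880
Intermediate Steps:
d = -22110 (d = -7 - 22103 = -22110)
(24907 + 25083) + d = (24907 + 25083) - 22110 = 49990 - 22110 = 27880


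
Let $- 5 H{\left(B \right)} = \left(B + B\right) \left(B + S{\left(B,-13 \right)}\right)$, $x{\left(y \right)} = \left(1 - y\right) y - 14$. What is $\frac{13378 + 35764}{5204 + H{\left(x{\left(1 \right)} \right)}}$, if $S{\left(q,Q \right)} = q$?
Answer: $\frac{122855}{12618} \approx 9.7365$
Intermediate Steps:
$x{\left(y \right)} = -14 + y \left(1 - y\right)$ ($x{\left(y \right)} = y \left(1 - y\right) - 14 = -14 + y \left(1 - y\right)$)
$H{\left(B \right)} = - \frac{4 B^{2}}{5}$ ($H{\left(B \right)} = - \frac{\left(B + B\right) \left(B + B\right)}{5} = - \frac{2 B 2 B}{5} = - \frac{4 B^{2}}{5}$)
$\frac{13378 + 35764}{5204 + H{\left(x{\left(1 \right)} \right)}} = \frac{13378 + 35764}{5204 - \frac{4 \left(-14 + 1 - 1^{2}\right)^{2}}{5}} = \frac{49142}{5204 - \frac{4 \left(-14 + 1 - 1\right)^{2}}{5}} = \frac{49142}{5204 - \frac{4 \left(-14\right)^{2}}{5}} = \frac{49142}{5204 - \frac{784}{5}} = \frac{49142}{\frac{25236}{5}} = 49142 \cdot \frac{5}{25236} = \frac{122855}{12618}$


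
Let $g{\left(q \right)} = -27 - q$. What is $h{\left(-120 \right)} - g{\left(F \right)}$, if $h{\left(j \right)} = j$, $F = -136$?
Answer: $-229$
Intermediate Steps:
$h{\left(-120 \right)} - g{\left(F \right)} = -120 - \left(-27 - -136\right) = -120 - \left(-27 + 136\right) = -120 - 109 = -229$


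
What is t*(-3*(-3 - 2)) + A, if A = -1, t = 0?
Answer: -1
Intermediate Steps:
t*(-3*(-3 - 2)) + A = 0*(-3*(-3 - 2)) - 1 = 0*(-3*(-5)) - 1 = 0*15 - 1 = 0 - 1 = -1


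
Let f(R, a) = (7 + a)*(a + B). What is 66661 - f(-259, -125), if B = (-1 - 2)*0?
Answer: 51911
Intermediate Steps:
B = 0 (B = -3*0 = 0)
f(R, a) = a*(7 + a) (f(R, a) = (7 + a)*(a + 0) = (7 + a)*a = a*(7 + a))
66661 - f(-259, -125) = 66661 - (-125)*(7 - 125) = 66661 - (-125)*(-118) = 66661 - 1*14750 = 66661 - 14750 = 51911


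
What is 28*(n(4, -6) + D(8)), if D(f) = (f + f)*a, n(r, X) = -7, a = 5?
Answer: 2044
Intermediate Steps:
D(f) = 10*f (D(f) = (f + f)*5 = (2*f)*5 = 10*f)
28*(n(4, -6) + D(8)) = 28*(-7 + 10*8) = 28*(-7 + 80) = 28*73 = 2044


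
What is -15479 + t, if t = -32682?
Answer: -48161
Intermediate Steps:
-15479 + t = -15479 - 32682 = -48161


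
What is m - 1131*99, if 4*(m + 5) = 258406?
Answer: -94745/2 ≈ -47373.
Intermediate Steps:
m = 129193/2 (m = -5 + (1/4)*258406 = -5 + 129203/2 = 129193/2 ≈ 64597.)
m - 1131*99 = 129193/2 - 1131*99 = 129193/2 - 1*111969 = 129193/2 - 111969 = -94745/2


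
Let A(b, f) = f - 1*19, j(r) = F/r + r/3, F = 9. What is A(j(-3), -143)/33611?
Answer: -162/33611 ≈ -0.0048198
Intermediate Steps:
j(r) = 9/r + r/3
A(b, f) = -19 + f (A(b, f) = f - 19 = -19 + f)
A(j(-3), -143)/33611 = (-19 - 143)/33611 = -162*1/33611 = -162/33611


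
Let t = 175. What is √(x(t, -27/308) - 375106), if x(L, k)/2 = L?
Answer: 2*I*√93689 ≈ 612.17*I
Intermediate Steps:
x(L, k) = 2*L
√(x(t, -27/308) - 375106) = √(2*175 - 375106) = √(350 - 375106) = √(-374756) = 2*I*√93689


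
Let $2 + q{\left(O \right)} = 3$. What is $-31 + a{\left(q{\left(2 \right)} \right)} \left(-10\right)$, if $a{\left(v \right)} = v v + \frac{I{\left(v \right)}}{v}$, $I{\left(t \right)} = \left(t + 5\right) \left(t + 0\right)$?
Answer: $-101$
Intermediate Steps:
$q{\left(O \right)} = 1$ ($q{\left(O \right)} = -2 + 3 = 1$)
$I{\left(t \right)} = t \left(5 + t\right)$ ($I{\left(t \right)} = \left(5 + t\right) t = t \left(5 + t\right)$)
$a{\left(v \right)} = 5 + v + v^{2}$ ($a{\left(v \right)} = v v + \frac{v \left(5 + v\right)}{v} = v^{2} + \left(5 + v\right) = 5 + v + v^{2}$)
$-31 + a{\left(q{\left(2 \right)} \right)} \left(-10\right) = -31 + \left(5 + 1 + 1^{2}\right) \left(-10\right) = -31 + \left(5 + 1 + 1\right) \left(-10\right) = -31 + 7 \left(-10\right) = -31 - 70 = -101$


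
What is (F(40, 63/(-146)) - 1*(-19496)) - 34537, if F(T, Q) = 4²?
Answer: -15025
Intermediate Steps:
F(T, Q) = 16
(F(40, 63/(-146)) - 1*(-19496)) - 34537 = (16 - 1*(-19496)) - 34537 = (16 + 19496) - 34537 = 19512 - 34537 = -15025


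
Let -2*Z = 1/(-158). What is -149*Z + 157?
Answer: 49463/316 ≈ 156.53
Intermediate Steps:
Z = 1/316 (Z = -½/(-158) = -½*(-1/158) = 1/316 ≈ 0.0031646)
-149*Z + 157 = -149*1/316 + 157 = -149/316 + 157 = 49463/316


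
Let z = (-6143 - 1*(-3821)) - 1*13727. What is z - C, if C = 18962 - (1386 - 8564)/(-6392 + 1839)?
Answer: -159397905/4553 ≈ -35009.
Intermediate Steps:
C = 86326808/4553 (C = 18962 - (-7178)/(-4553) = 18962 - (-7178)*(-1)/4553 = 18962 - 1*7178/4553 = 18962 - 7178/4553 = 86326808/4553 ≈ 18960.)
z = -16049 (z = (-6143 + 3821) - 13727 = -2322 - 13727 = -16049)
z - C = -16049 - 1*86326808/4553 = -16049 - 86326808/4553 = -159397905/4553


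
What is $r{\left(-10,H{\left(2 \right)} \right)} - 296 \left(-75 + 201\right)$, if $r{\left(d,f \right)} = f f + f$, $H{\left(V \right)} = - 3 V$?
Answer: $-37266$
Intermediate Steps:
$r{\left(d,f \right)} = f + f^{2}$ ($r{\left(d,f \right)} = f^{2} + f = f + f^{2}$)
$r{\left(-10,H{\left(2 \right)} \right)} - 296 \left(-75 + 201\right) = \left(-3\right) 2 \left(1 - 6\right) - 296 \left(-75 + 201\right) = - 6 \left(1 - 6\right) - 37296 = \left(-6\right) \left(-5\right) - 37296 = 30 - 37296 = -37266$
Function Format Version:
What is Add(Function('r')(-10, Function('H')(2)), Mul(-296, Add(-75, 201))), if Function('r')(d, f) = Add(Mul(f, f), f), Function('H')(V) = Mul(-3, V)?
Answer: -37266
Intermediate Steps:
Function('r')(d, f) = Add(f, Pow(f, 2)) (Function('r')(d, f) = Add(Pow(f, 2), f) = Add(f, Pow(f, 2)))
Add(Function('r')(-10, Function('H')(2)), Mul(-296, Add(-75, 201))) = Add(Mul(Mul(-3, 2), Add(1, Mul(-3, 2))), Mul(-296, Add(-75, 201))) = Add(Mul(-6, Add(1, -6)), Mul(-296, 126)) = Add(Mul(-6, -5), -37296) = Add(30, -37296) = -37266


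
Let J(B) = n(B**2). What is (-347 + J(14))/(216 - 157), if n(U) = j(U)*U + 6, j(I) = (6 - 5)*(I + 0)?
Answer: 38075/59 ≈ 645.34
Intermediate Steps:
j(I) = I (j(I) = 1*I = I)
n(U) = 6 + U**2 (n(U) = U*U + 6 = U**2 + 6 = 6 + U**2)
J(B) = 6 + B**4 (J(B) = 6 + (B**2)**2 = 6 + B**4)
(-347 + J(14))/(216 - 157) = (-347 + (6 + 14**4))/(216 - 157) = (-347 + (6 + 38416))/59 = (-347 + 38422)*(1/59) = 38075*(1/59) = 38075/59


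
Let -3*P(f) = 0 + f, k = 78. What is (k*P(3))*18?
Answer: -1404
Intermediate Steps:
P(f) = -f/3 (P(f) = -(0 + f)/3 = -f/3)
(k*P(3))*18 = (78*(-⅓*3))*18 = (78*(-1))*18 = -78*18 = -1404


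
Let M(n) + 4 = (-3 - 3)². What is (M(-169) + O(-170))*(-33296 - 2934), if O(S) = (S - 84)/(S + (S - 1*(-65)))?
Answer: -65605284/55 ≈ -1.1928e+6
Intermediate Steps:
M(n) = 32 (M(n) = -4 + (-3 - 3)² = -4 + (-6)² = -4 + 36 = 32)
O(S) = (-84 + S)/(65 + 2*S) (O(S) = (-84 + S)/(S + (S + 65)) = (-84 + S)/(S + (65 + S)) = (-84 + S)/(65 + 2*S))
(M(-169) + O(-170))*(-33296 - 2934) = (32 + (-84 - 170)/(65 + 2*(-170)))*(-33296 - 2934) = (32 - 254/(65 - 340))*(-36230) = (32 - 254/(-275))*(-36230) = (32 - 1/275*(-254))*(-36230) = (32 + 254/275)*(-36230) = (9054/275)*(-36230) = -65605284/55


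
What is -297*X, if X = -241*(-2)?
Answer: -143154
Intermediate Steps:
X = 482
-297*X = -297*482 = -143154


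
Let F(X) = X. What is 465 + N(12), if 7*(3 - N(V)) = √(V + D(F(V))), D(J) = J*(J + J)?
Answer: 468 - 10*√3/7 ≈ 465.53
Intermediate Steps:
D(J) = 2*J² (D(J) = J*(2*J) = 2*J²)
N(V) = 3 - √(V + 2*V²)/7
465 + N(12) = 465 + (3 - 2*√3*√(1 + 2*12)/7) = 465 + (3 - 2*√3*√(1 + 24)/7) = 465 + (3 - 10*√3/7) = 468 - 10*√3/7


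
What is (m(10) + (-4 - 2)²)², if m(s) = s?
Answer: 2116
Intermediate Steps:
(m(10) + (-4 - 2)²)² = (10 + (-4 - 2)²)² = (10 + (-6)²)² = (10 + 36)² = 46² = 2116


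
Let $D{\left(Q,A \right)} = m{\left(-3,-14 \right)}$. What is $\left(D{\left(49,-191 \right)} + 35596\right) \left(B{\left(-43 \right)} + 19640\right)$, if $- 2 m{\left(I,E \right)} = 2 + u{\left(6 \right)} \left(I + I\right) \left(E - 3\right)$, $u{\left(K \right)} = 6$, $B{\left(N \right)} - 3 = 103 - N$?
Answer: $698334021$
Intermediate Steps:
$B{\left(N \right)} = 106 - N$ ($B{\left(N \right)} = 3 - \left(-103 + N\right) = 106 - N$)
$m{\left(I,E \right)} = -1 - 6 I \left(-3 + E\right)$ ($m{\left(I,E \right)} = - \frac{2 + 6 \left(I + I\right) \left(E - 3\right)}{2} = - \frac{2 + 6 \cdot 2 I \left(-3 + E\right)}{2} = - \frac{2 + 12 I \left(-3 + E\right)}{2} = -1 - 6 I \left(-3 + E\right)$)
$D{\left(Q,A \right)} = -307$ ($D{\left(Q,A \right)} = -1 + 18 \left(-3\right) - \left(-84\right) \left(-3\right) = -1 - 54 - 252 = -307$)
$\left(D{\left(49,-191 \right)} + 35596\right) \left(B{\left(-43 \right)} + 19640\right) = \left(-307 + 35596\right) \left(\left(106 - -43\right) + 19640\right) = 35289 \left(\left(106 + 43\right) + 19640\right) = 35289 \left(149 + 19640\right) = 35289 \cdot 19789 = 698334021$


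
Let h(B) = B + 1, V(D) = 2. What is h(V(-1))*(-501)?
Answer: -1503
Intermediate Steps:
h(B) = 1 + B
h(V(-1))*(-501) = (1 + 2)*(-501) = 3*(-501) = -1503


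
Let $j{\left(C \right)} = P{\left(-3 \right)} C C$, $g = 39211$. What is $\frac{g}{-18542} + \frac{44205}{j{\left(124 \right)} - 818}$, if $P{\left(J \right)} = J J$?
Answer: $- \frac{1143612829}{637687193} \approx -1.7934$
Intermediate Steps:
$P{\left(J \right)} = J^{2}$
$j{\left(C \right)} = 9 C^{2}$ ($j{\left(C \right)} = \left(-3\right)^{2} C C = 9 C C = 9 C^{2}$)
$\frac{g}{-18542} + \frac{44205}{j{\left(124 \right)} - 818} = \frac{39211}{-18542} + \frac{44205}{9 \cdot 124^{2} - 818} = 39211 \left(- \frac{1}{18542}\right) + \frac{44205}{9 \cdot 15376 - 818} = - \frac{39211}{18542} + \frac{44205}{138384 - 818} = - \frac{39211}{18542} + \frac{44205}{137566} = - \frac{1143612829}{637687193}$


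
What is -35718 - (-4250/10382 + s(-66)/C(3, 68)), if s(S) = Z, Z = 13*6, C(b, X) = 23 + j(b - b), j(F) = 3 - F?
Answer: -185425586/5191 ≈ -35721.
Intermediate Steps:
C(b, X) = 26 (C(b, X) = 23 + (3 - (b - b)) = 23 + (3 - 1*0) = 23 + (3 + 0) = 23 + 3 = 26)
Z = 78
s(S) = 78
-35718 - (-4250/10382 + s(-66)/C(3, 68)) = -35718 - (-4250/10382 + 78/26) = -35718 - (-4250*1/10382 + 78*(1/26)) = -35718 - (-2125/5191 + 3) = -35718 - 1*13448/5191 = -35718 - 13448/5191 = -185425586/5191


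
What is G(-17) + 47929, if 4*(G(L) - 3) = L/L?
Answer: 191729/4 ≈ 47932.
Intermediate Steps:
G(L) = 13/4 (G(L) = 3 + (L/L)/4 = 3 + (1/4)*1 = 3 + 1/4 = 13/4)
G(-17) + 47929 = 13/4 + 47929 = 191729/4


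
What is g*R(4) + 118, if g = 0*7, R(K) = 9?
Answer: 118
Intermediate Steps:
g = 0
g*R(4) + 118 = 0*9 + 118 = 0 + 118 = 118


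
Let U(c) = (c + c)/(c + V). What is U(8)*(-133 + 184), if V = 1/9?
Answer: 7344/73 ≈ 100.60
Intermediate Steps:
V = ⅑ ≈ 0.11111
U(c) = 2*c/(⅑ + c) (U(c) = (c + c)/(c + ⅑) = (2*c)/(⅑ + c) = 2*c/(⅑ + c))
U(8)*(-133 + 184) = (18*8/(1 + 9*8))*(-133 + 184) = (18*8/(1 + 72))*51 = (18*8/73)*51 = (18*8*(1/73))*51 = (144/73)*51 = 7344/73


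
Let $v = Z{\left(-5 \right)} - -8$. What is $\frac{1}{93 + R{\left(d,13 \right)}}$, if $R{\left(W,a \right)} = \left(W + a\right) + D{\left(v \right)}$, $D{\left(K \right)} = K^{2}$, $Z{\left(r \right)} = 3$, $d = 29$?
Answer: $\frac{1}{256} \approx 0.0039063$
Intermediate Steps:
$v = 11$ ($v = 3 - -8 = 3 + 8 = 11$)
$R{\left(W,a \right)} = 121 + W + a$ ($R{\left(W,a \right)} = \left(W + a\right) + 11^{2} = \left(W + a\right) + 121 = 121 + W + a$)
$\frac{1}{93 + R{\left(d,13 \right)}} = \frac{1}{93 + \left(121 + 29 + 13\right)} = \frac{1}{93 + 163} = \frac{1}{256}$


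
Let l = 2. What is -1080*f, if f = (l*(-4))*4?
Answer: 34560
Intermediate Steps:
f = -32 (f = (2*(-4))*4 = -8*4 = -32)
-1080*f = -1080*(-32) = -216*(-160) = 34560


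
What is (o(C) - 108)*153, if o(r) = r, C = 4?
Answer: -15912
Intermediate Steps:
(o(C) - 108)*153 = (4 - 108)*153 = -104*153 = -15912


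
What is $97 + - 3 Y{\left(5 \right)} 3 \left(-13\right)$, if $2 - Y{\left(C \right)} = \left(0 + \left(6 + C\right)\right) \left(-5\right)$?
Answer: $6766$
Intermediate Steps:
$Y{\left(C \right)} = 32 + 5 C$ ($Y{\left(C \right)} = 2 - \left(0 + \left(6 + C\right)\right) \left(-5\right) = 2 - \left(6 + C\right) \left(-5\right) = 2 - \left(-30 - 5 C\right) = 2 + \left(30 + 5 C\right) = 32 + 5 C$)
$97 + - 3 Y{\left(5 \right)} 3 \left(-13\right) = 97 + - 3 \left(32 + 5 \cdot 5\right) 3 \left(-13\right) = 97 + - 3 \left(32 + 25\right) \left(-39\right) = 97 + \left(-3\right) 57 \left(-39\right) = 97 - -6669 = 97 + 6669 = 6766$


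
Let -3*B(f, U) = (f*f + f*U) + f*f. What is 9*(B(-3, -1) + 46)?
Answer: 351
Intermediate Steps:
B(f, U) = -2*f**2/3 - U*f/3 (B(f, U) = -((f*f + f*U) + f*f)/3 = -((f**2 + U*f) + f**2)/3 = -(2*f**2 + U*f)/3 = -2*f**2/3 - U*f/3)
9*(B(-3, -1) + 46) = 9*(-1/3*(-3)*(-1 + 2*(-3)) + 46) = 9*(-1/3*(-3)*(-1 - 6) + 46) = 9*(-1/3*(-3)*(-7) + 46) = 9*(-7 + 46) = 9*39 = 351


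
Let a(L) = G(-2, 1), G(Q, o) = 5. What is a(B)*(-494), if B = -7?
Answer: -2470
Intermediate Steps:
a(L) = 5
a(B)*(-494) = 5*(-494) = -2470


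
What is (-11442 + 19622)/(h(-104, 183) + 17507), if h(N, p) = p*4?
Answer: 8180/18239 ≈ 0.44849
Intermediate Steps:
h(N, p) = 4*p
(-11442 + 19622)/(h(-104, 183) + 17507) = (-11442 + 19622)/(4*183 + 17507) = 8180/(732 + 17507) = 8180/18239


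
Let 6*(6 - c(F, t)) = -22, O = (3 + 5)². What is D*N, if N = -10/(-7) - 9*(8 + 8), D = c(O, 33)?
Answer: -28942/21 ≈ -1378.2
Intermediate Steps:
O = 64 (O = 8² = 64)
c(F, t) = 29/3 (c(F, t) = 6 - ⅙*(-22) = 6 + 11/3 = 29/3)
D = 29/3 ≈ 9.6667
N = -998/7 (N = -10*(-⅐) - 9*16 = 10/7 - 144 = -998/7 ≈ -142.57)
D*N = (29/3)*(-998/7) = -28942/21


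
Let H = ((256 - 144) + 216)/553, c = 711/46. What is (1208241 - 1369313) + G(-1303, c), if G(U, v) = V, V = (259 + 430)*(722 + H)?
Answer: 186247450/553 ≈ 3.3679e+5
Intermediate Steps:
c = 711/46 (c = 711*(1/46) = 711/46 ≈ 15.457)
H = 328/553 (H = (112 + 216)*(1/553) = 328*(1/553) = 328/553 ≈ 0.59313)
V = 275320266/553 (V = (259 + 430)*(722 + 328/553) = 689*(399594/553) = 275320266/553 ≈ 4.9787e+5)
G(U, v) = 275320266/553
(1208241 - 1369313) + G(-1303, c) = (1208241 - 1369313) + 275320266/553 = -161072 + 275320266/553 = 186247450/553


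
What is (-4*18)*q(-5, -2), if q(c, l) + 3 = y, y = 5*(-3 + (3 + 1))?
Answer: -144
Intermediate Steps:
y = 5 (y = 5*(-3 + 4) = 5*1 = 5)
q(c, l) = 2 (q(c, l) = -3 + 5 = 2)
(-4*18)*q(-5, -2) = -4*18*2 = -72*2 = -144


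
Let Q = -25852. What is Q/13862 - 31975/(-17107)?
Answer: 493643/118568617 ≈ 0.0041634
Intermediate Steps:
Q/13862 - 31975/(-17107) = -25852/13862 - 31975/(-17107) = -25852*1/13862 - 31975*(-1/17107) = -12926/6931 + 31975/17107 = 493643/118568617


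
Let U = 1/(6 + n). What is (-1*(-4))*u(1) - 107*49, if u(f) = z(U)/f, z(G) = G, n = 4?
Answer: -26213/5 ≈ -5242.6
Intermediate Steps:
U = 1/10 (U = 1/(6 + 4) = 1/10 ≈ 0.10000)
u(f) = 1/(10*f)
(-1*(-4))*u(1) - 107*49 = (-1*(-4))*((1/10)/1) - 107*49 = 4*((1/10)*1) - 5243 = 4*(1/10) - 5243 = 2/5 - 5243 = -26213/5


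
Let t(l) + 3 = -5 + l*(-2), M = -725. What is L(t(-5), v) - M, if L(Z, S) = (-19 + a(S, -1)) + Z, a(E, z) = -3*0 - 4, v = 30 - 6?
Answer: 704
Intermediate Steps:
v = 24
a(E, z) = -4 (a(E, z) = 0 - 4 = -4)
t(l) = -8 - 2*l (t(l) = -3 + (-5 + l*(-2)) = -3 + (-5 - 2*l) = -8 - 2*l)
L(Z, S) = -23 + Z (L(Z, S) = (-19 - 4) + Z = -23 + Z)
L(t(-5), v) - M = (-23 + (-8 - 2*(-5))) - 1*(-725) = (-23 + (-8 + 10)) + 725 = (-23 + 2) + 725 = -21 + 725 = 704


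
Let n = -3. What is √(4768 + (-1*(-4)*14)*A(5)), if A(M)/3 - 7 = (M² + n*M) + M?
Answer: 92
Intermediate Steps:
A(M) = 21 - 6*M + 3*M² (A(M) = 21 + 3*((M² - 3*M) + M) = 21 + 3*(M² - 2*M) = 21 + (-6*M + 3*M²) = 21 - 6*M + 3*M²)
√(4768 + (-1*(-4)*14)*A(5)) = √(4768 + (-1*(-4)*14)*(21 - 6*5 + 3*5²)) = √(4768 + (4*14)*(21 - 30 + 3*25)) = √(4768 + 56*(21 - 30 + 75)) = √(4768 + 56*66) = √(4768 + 3696) = √8464 = 92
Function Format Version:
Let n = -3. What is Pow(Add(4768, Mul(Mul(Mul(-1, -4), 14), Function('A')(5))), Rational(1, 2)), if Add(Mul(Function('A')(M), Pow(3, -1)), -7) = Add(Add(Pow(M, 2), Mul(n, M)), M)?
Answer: 92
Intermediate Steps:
Function('A')(M) = Add(21, Mul(-6, M), Mul(3, Pow(M, 2))) (Function('A')(M) = Add(21, Mul(3, Add(Add(Pow(M, 2), Mul(-3, M)), M))) = Add(21, Mul(3, Add(Pow(M, 2), Mul(-2, M)))) = Add(21, Add(Mul(-6, M), Mul(3, Pow(M, 2)))) = Add(21, Mul(-6, M), Mul(3, Pow(M, 2))))
Pow(Add(4768, Mul(Mul(Mul(-1, -4), 14), Function('A')(5))), Rational(1, 2)) = Pow(Add(4768, Mul(Mul(Mul(-1, -4), 14), Add(21, Mul(-6, 5), Mul(3, Pow(5, 2))))), Rational(1, 2)) = Pow(Add(4768, Mul(Mul(4, 14), Add(21, -30, Mul(3, 25)))), Rational(1, 2)) = Pow(Add(4768, Mul(56, Add(21, -30, 75))), Rational(1, 2)) = Pow(Add(4768, Mul(56, 66)), Rational(1, 2)) = Pow(Add(4768, 3696), Rational(1, 2)) = Pow(8464, Rational(1, 2)) = 92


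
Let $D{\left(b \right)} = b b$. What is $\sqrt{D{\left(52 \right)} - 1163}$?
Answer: $\sqrt{1541} \approx 39.256$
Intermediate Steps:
$D{\left(b \right)} = b^{2}$
$\sqrt{D{\left(52 \right)} - 1163} = \sqrt{52^{2} - 1163} = \sqrt{2704 - 1163} = \sqrt{1541}$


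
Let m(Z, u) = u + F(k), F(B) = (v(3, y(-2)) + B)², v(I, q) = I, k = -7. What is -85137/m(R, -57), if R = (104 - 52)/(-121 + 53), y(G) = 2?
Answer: 85137/41 ≈ 2076.5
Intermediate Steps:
R = -13/17 (R = 52/(-68) = 52*(-1/68) = -13/17 ≈ -0.76471)
F(B) = (3 + B)²
m(Z, u) = 16 + u (m(Z, u) = u + (3 - 7)² = u + (-4)² = u + 16 = 16 + u)
-85137/m(R, -57) = -85137/(16 - 57) = -85137/(-41) = -85137*(-1/41) = 85137/41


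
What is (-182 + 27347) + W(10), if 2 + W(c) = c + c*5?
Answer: 27223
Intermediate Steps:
W(c) = -2 + 6*c (W(c) = -2 + (c + c*5) = -2 + (c + 5*c) = -2 + 6*c)
(-182 + 27347) + W(10) = (-182 + 27347) + (-2 + 6*10) = 27165 + (-2 + 60) = 27165 + 58 = 27223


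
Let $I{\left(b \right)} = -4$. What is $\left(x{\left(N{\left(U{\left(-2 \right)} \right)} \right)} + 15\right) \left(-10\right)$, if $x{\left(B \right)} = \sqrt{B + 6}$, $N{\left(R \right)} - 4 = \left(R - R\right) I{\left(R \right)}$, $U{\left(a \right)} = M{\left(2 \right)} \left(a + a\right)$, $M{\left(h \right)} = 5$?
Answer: $-150 - 10 \sqrt{10} \approx -181.62$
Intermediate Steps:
$U{\left(a \right)} = 10 a$ ($U{\left(a \right)} = 5 \left(a + a\right) = 5 \cdot 2 a = 10 a$)
$N{\left(R \right)} = 4$ ($N{\left(R \right)} = 4 + \left(R - R\right) \left(-4\right) = 4 + 0 \left(-4\right) = 4 + 0 = 4$)
$x{\left(B \right)} = \sqrt{6 + B}$
$\left(x{\left(N{\left(U{\left(-2 \right)} \right)} \right)} + 15\right) \left(-10\right) = \left(\sqrt{6 + 4} + 15\right) \left(-10\right) = \left(\sqrt{10} + 15\right) \left(-10\right) = \left(15 + \sqrt{10}\right) \left(-10\right) = -150 - 10 \sqrt{10}$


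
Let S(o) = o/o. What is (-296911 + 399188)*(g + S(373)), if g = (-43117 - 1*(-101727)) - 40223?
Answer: 1880669476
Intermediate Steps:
S(o) = 1
g = 18387 (g = (-43117 + 101727) - 40223 = 58610 - 40223 = 18387)
(-296911 + 399188)*(g + S(373)) = (-296911 + 399188)*(18387 + 1) = 102277*18388 = 1880669476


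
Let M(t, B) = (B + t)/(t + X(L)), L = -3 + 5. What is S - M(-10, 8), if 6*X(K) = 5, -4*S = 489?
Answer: -26943/220 ≈ -122.47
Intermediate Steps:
S = -489/4 (S = -¼*489 = -489/4 ≈ -122.25)
L = 2
X(K) = ⅚ (X(K) = (⅙)*5 = ⅚)
M(t, B) = (B + t)/(⅚ + t) (M(t, B) = (B + t)/(t + ⅚) = (B + t)/(⅚ + t))
S - M(-10, 8) = -489/4 - 6*(8 - 10)/(5 + 6*(-10)) = -489/4 - 6*(-2)/(5 - 60) = -489/4 - 6*(-2)/(-55) = -489/4 - 6*(-1)*(-2)/55 = -489/4 - 1*12/55 = -489/4 - 12/55 = -26943/220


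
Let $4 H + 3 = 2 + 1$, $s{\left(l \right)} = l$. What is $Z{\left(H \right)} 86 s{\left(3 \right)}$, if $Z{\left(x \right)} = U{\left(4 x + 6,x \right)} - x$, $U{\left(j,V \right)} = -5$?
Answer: $-1290$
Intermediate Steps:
$H = 0$ ($H = - \frac{3}{4} + \frac{2 + 1}{4} = - \frac{3}{4} + \frac{1}{4} \cdot 3 = - \frac{3}{4} + \frac{3}{4} = 0$)
$Z{\left(x \right)} = -5 - x$
$Z{\left(H \right)} 86 s{\left(3 \right)} = \left(-5 - 0\right) 86 \cdot 3 = \left(-5 + 0\right) 86 \cdot 3 = \left(-5\right) 86 \cdot 3 = \left(-430\right) 3 = -1290$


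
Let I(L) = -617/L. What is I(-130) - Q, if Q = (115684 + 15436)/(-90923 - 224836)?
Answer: 211868903/41048670 ≈ 5.1614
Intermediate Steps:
Q = -131120/315759 (Q = 131120/(-315759) = 131120*(-1/315759) = -131120/315759 ≈ -0.41525)
I(-130) - Q = -617/(-130) - 1*(-131120/315759) = -617*(-1/130) + 131120/315759 = 617/130 + 131120/315759 = 211868903/41048670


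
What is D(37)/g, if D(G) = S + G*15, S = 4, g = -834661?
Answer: -559/834661 ≈ -0.00066973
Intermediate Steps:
D(G) = 4 + 15*G (D(G) = 4 + G*15 = 4 + 15*G)
D(37)/g = (4 + 15*37)/(-834661) = (4 + 555)*(-1/834661) = 559*(-1/834661) = -559/834661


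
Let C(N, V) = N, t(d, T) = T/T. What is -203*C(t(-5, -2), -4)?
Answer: -203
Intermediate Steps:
t(d, T) = 1
-203*C(t(-5, -2), -4) = -203*1 = -203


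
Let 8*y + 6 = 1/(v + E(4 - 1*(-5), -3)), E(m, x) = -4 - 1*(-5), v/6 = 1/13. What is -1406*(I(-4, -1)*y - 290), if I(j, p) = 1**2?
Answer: 1634697/4 ≈ 4.0867e+5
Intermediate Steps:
v = 6/13 ≈ 0.46154
I(j, p) = 1
E(m, x) = 1 (E(m, x) = -4 + 5 = 1)
y = -101/152 (y = -3/4 + 1/(8*(6/13 + 1)) = -3/4 + 1/(8*(19/13)) = -3/4 + (1/8)*(13/19) = -3/4 + 13/152 = -101/152 ≈ -0.66447)
-1406*(I(-4, -1)*y - 290) = -1406*(1*(-101/152) - 290) = -1406*(-101/152 - 290) = -1406*(-44181/152) = 1634697/4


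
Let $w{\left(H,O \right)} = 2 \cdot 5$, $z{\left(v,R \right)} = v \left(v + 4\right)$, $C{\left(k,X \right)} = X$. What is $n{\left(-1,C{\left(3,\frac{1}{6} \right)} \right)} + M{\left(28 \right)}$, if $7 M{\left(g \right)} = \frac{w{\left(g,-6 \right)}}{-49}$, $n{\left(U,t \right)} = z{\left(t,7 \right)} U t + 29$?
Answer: $\frac{2137817}{74088} \approx 28.855$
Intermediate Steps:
$z{\left(v,R \right)} = v \left(4 + v\right)$
$w{\left(H,O \right)} = 10$
$n{\left(U,t \right)} = 29 + U t^{2} \left(4 + t\right)$ ($n{\left(U,t \right)} = t \left(4 + t\right) U t + 29 = U t \left(4 + t\right) t + 29 = U t^{2} \left(4 + t\right) + 29 = 29 + U t^{2} \left(4 + t\right)$)
$M{\left(g \right)} = - \frac{10}{343}$ ($M{\left(g \right)} = \frac{10 \frac{1}{-49}}{7} = \frac{10 \left(- \frac{1}{49}\right)}{7} = \frac{1}{7} \left(- \frac{10}{49}\right) = - \frac{10}{343}$)
$n{\left(-1,C{\left(3,\frac{1}{6} \right)} \right)} + M{\left(28 \right)} = \left(29 - \left(\frac{1}{6}\right)^{2} \left(4 + \frac{1}{6}\right)\right) - \frac{10}{343} = \left(29 - \frac{4 + \frac{1}{6}}{36}\right) - \frac{10}{343} = \left(29 - \frac{1}{36} \cdot \frac{25}{6}\right) - \frac{10}{343} = \left(29 - \frac{25}{216}\right) - \frac{10}{343} = \frac{6239}{216} - \frac{10}{343} = \frac{2137817}{74088}$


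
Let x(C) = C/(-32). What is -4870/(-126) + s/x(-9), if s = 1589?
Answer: 39819/7 ≈ 5688.4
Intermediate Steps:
x(C) = -C/32 (x(C) = C*(-1/32) = -C/32)
-4870/(-126) + s/x(-9) = -4870/(-126) + 1589/((-1/32*(-9))) = -4870*(-1/126) + 1589/(9/32) = 2435/63 + 1589*(32/9) = 2435/63 + 50848/9 = 39819/7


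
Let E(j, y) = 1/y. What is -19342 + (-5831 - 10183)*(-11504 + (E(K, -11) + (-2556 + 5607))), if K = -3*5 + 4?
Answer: 1488833014/11 ≈ 1.3535e+8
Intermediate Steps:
K = -11 (K = -15 + 4 = -11)
-19342 + (-5831 - 10183)*(-11504 + (E(K, -11) + (-2556 + 5607))) = -19342 + (-5831 - 10183)*(-11504 + (1/(-11) + (-2556 + 5607))) = -19342 - 16014*(-11504 + (-1/11 + 3051)) = -19342 - 16014*(-11504 + 33560/11) = -19342 - 16014*(-92984/11) = -19342 + 1489045776/11 = 1488833014/11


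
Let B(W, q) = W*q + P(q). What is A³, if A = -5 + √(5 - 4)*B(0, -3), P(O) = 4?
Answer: -1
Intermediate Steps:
B(W, q) = 4 + W*q (B(W, q) = W*q + 4 = 4 + W*q)
A = -1 (A = -5 + √(5 - 4)*(4 + 0*(-3)) = -5 + √1*(4 + 0) = -5 + 1*4 = -5 + 4 = -1)
A³ = (-1)³ = -1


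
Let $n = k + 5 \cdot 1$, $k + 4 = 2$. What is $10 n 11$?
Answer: $330$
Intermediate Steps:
$k = -2$ ($k = -4 + 2 = -2$)
$n = 3$ ($n = -2 + 5 \cdot 1 = -2 + 5 = 3$)
$10 n 11 = 10 \cdot 3 \cdot 11 = 30 \cdot 11 = 330$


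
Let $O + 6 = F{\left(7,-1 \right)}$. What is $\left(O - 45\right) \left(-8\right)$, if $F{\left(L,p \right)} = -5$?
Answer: $448$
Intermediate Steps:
$O = -11$ ($O = -6 - 5 = -11$)
$\left(O - 45\right) \left(-8\right) = \left(-11 - 45\right) \left(-8\right) = \left(-56\right) \left(-8\right) = 448$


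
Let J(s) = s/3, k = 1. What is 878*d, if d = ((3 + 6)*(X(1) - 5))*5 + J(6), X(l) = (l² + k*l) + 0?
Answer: -116774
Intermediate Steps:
X(l) = l + l² (X(l) = (l² + 1*l) + 0 = (l² + l) + 0 = (l + l²) + 0 = l + l²)
J(s) = s/3 (J(s) = s*(⅓) = s/3)
d = -133 (d = ((3 + 6)*(1*(1 + 1) - 5))*5 + (⅓)*6 = (9*(1*2 - 5))*5 + 2 = (9*(2 - 5))*5 + 2 = (9*(-3))*5 + 2 = -27*5 + 2 = -135 + 2 = -133)
878*d = 878*(-133) = -116774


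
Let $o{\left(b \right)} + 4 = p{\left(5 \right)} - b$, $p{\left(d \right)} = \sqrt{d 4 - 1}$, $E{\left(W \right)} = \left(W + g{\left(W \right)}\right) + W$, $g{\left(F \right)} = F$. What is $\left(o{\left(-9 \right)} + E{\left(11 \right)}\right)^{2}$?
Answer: $\left(38 + \sqrt{19}\right)^{2} \approx 1794.3$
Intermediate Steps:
$E{\left(W \right)} = 3 W$ ($E{\left(W \right)} = \left(W + W\right) + W = 2 W + W = 3 W$)
$p{\left(d \right)} = \sqrt{-1 + 4 d}$ ($p{\left(d \right)} = \sqrt{4 d - 1} = \sqrt{-1 + 4 d}$)
$o{\left(b \right)} = -4 + \sqrt{19} - b$ ($o{\left(b \right)} = -4 - \left(b - \sqrt{-1 + 4 \cdot 5}\right) = -4 - \left(b - \sqrt{-1 + 20}\right) = -4 - \left(b - \sqrt{19}\right) = -4 + \sqrt{19} - b$)
$\left(o{\left(-9 \right)} + E{\left(11 \right)}\right)^{2} = \left(\left(-4 + \sqrt{19} - -9\right) + 3 \cdot 11\right)^{2} = \left(\left(-4 + \sqrt{19} + 9\right) + 33\right)^{2} = \left(\left(5 + \sqrt{19}\right) + 33\right)^{2} = \left(38 + \sqrt{19}\right)^{2}$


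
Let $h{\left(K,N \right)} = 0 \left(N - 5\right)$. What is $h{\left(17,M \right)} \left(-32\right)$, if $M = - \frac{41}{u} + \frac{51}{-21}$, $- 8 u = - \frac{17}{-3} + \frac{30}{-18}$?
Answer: $0$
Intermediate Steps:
$u = - \frac{1}{2}$ ($u = - \frac{- \frac{17}{-3} + \frac{30}{-18}}{8} = - \frac{\left(-17\right) \left(- \frac{1}{3}\right) + 30 \left(- \frac{1}{18}\right)}{8} = - \frac{\frac{17}{3} - \frac{5}{3}}{8} = \left(- \frac{1}{8}\right) 4 = - \frac{1}{2} \approx -0.5$)
$M = \frac{557}{7}$ ($M = - \frac{41}{- \frac{1}{2}} + \frac{51}{-21} = \left(-41\right) \left(-2\right) + 51 \left(- \frac{1}{21}\right) = 82 - \frac{17}{7} = \frac{557}{7} \approx 79.571$)
$h{\left(K,N \right)} = 0$ ($h{\left(K,N \right)} = 0 \left(-5 + N\right) = 0$)
$h{\left(17,M \right)} \left(-32\right) = 0 \left(-32\right) = 0$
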